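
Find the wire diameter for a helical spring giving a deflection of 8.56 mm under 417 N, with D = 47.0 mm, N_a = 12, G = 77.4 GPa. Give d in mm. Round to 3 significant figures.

Required rate k = F/δ = 417/8.56 = 48.715 N/mm
d = (8D³N_a·k / G)^(1/4) = (8·47.0³·12·48.715 / (77.4×10³))^0.25
  = (6273.2)^0.25 = 8.8996 mm

8.90 mm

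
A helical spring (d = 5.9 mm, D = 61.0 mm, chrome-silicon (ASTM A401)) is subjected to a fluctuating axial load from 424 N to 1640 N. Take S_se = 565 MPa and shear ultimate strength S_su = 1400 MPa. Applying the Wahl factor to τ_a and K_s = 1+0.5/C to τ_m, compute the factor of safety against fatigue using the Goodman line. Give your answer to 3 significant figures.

C = D/d = 61.0/5.9 = 10.3390; K_W = (4C−1)/(4C−4)+0.615/C = 1.1398; K_s = 1+0.5/C = 1.0484
F_a = (F_max−F_min)/2 = 608 N; F_m = (F_max+F_min)/2 = 1032 N
τ_a = K_W·8F_aD/(πd³) = 1.1398 × 459.85 = 524.13 MPa
τ_m = K_s·8F_mD/(πd³) = 1.0484 × 780.54 = 818.28 MPa
Goodman: 1/n_f = τ_a/S_se + τ_m/S_su = 524.13/565 + 818.28/1400 = 0.92767 + 0.58449 = 1.5122
n_f = 1/1.5122 = 0.6613

0.661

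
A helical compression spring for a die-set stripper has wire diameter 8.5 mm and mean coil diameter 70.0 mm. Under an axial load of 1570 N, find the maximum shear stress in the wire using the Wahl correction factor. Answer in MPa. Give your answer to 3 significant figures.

537 MPa

Spring index C = D/d = 70.0/8.5 = 8.2353
K_W = (4C−1)/(4C−4) + 0.615/C = 31.941/28.941 + 0.0747 = 1.1783
τ₀ = 8FD/(πd³) = 8·1570·70.0/(π·8.5³) = 879200/1929.3 = 455.7 MPa
τ_max = K·τ₀ = 1.1783 × 455.7 = 536.97 MPa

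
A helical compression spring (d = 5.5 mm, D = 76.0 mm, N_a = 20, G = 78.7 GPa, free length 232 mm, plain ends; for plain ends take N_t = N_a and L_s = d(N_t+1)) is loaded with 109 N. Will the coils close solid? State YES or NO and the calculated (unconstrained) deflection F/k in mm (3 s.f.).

NO, δ = 106 mm

k = Gd⁴/(8D³N_a) = (78.7×10³)(5.5⁴)/(8·76.0³·20) = 1.0253 N/mm
N_t = 20; L_s = 5.5·21 = 115.5 mm; δ_solid = L₀ − L_s = 232 − 115.5 = 116.5 mm
δ = F/k = 109/1.0253 = 106.31 mm
δ < δ_solid → spring does not go solid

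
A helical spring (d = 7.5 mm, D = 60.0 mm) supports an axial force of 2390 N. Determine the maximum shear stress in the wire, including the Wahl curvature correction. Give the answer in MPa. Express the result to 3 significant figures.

Spring index C = D/d = 60.0/7.5 = 8.0000
K_W = (4C−1)/(4C−4) + 0.615/C = 31.000/28.000 + 0.0769 = 1.1840
τ₀ = 8FD/(πd³) = 8·2390·60.0/(π·7.5³) = 1.1472e+06/1325.4 = 865.58 MPa
τ_max = K·τ₀ = 1.1840 × 865.58 = 1024.9 MPa

1020 MPa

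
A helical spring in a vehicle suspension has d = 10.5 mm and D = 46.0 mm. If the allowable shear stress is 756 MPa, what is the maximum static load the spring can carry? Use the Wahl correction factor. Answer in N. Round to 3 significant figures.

5480 N

C = D/d = 46.0/10.5 = 4.3810
K_W = (4C−1)/(4C−4) + 0.615/C = 16.524/13.524 + 0.1404 = 1.3622
τ_max = K·8FD/(πd³) → F_max = τ_allow·πd³/(8DK)
F_max = 756·π·10.5³/(8·46.0·1.3622) = 2.7494e+06/501.29 = 5484.6 N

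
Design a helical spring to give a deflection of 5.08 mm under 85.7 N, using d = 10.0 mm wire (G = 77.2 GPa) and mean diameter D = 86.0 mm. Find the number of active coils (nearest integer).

Required rate k = F/δ = 85.7/5.08 = 16.87 N/mm
N_a = Gd⁴/(8D³k) = (77.2×10³ × 10.0⁴)/(8 × 86.0³ × 16.87)
    = 7.72e+08 / 8.58425e+07 = 8.993 → 9 coils

9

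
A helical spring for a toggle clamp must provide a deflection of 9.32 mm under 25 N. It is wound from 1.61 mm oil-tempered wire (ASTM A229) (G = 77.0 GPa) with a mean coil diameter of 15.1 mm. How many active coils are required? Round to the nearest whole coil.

7

Required rate k = F/δ = 25/9.32 = 2.6824 N/mm
N_a = Gd⁴/(8D³k) = (77.0×10³ × 1.61⁴)/(8 × 15.1³ × 2.6824)
    = 517362 / 73883.1 = 7.002 → 7 coils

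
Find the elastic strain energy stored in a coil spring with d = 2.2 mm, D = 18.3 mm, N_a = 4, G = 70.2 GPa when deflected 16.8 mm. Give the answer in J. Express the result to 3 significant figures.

1.18 J

k = Gd⁴/(8D³N_a) = (70.2×10³)(2.2⁴)/(8·18.3³·4) = 8.3854 N/mm
U = ½kδ² = 0.5 × 8.3854 × 16.8² = 1183.3 N·mm = 1.1833 J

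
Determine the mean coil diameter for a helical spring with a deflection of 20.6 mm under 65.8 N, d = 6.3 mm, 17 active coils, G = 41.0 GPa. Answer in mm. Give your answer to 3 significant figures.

Required rate k = F/δ = 65.8/20.6 = 3.1942 N/mm
D = (Gd⁴/(8N_a·k))^(1/3) = (41.0×10³·6.3⁴/(8·17·3.1942))^(1/3)
  = (148679)^(1/3) = 52.9764 mm

53.0 mm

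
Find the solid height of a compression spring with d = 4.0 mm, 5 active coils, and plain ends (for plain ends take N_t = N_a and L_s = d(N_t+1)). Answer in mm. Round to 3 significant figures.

plain ends: N_t = N_a = 5
L_s = d·(N_t+1) = 4.0 × 6 = 24 mm

24.0 mm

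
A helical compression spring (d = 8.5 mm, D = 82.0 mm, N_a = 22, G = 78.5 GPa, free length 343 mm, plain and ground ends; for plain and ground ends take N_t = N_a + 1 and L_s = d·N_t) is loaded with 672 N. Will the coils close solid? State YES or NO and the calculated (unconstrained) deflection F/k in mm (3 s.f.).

YES, δ = 159 mm

k = Gd⁴/(8D³N_a) = (78.5×10³)(8.5⁴)/(8·82.0³·22) = 4.2227 N/mm
N_t = 23; L_s = 8.5·23 = 195.5 mm; δ_solid = L₀ − L_s = 343 − 195.5 = 147.5 mm
δ = F/k = 672/4.2227 = 159.14 mm
δ ≥ δ_solid → spring goes solid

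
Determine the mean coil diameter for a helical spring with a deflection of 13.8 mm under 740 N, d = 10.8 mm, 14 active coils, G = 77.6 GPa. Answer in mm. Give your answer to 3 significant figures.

Required rate k = F/δ = 740/13.8 = 53.623 N/mm
D = (Gd⁴/(8N_a·k))^(1/3) = (77.6×10³·10.8⁴/(8·14·53.623))^(1/3)
  = (175787)^(1/3) = 56.0181 mm

56.0 mm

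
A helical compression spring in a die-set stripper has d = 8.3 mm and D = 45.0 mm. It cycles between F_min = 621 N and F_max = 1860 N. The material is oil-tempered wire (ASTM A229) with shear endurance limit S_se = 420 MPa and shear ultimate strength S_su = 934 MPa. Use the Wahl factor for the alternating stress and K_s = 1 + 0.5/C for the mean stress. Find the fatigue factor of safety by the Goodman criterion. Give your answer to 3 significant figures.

1.49

C = D/d = 45.0/8.3 = 5.4217; K_W = (4C−1)/(4C−4)+0.615/C = 1.2831; K_s = 1+0.5/C = 1.0922
F_a = (F_max−F_min)/2 = 619.5 N; F_m = (F_max+F_min)/2 = 1240.5 N
τ_a = K_W·8F_aD/(πd³) = 1.2831 × 124.15 = 159.3 MPa
τ_m = K_s·8F_mD/(πd³) = 1.0922 × 248.61 = 271.54 MPa
Goodman: 1/n_f = τ_a/S_se + τ_m/S_su = 159.3/420 + 271.54/934 = 0.37928 + 0.29072 = 0.67
n_f = 1/0.67 = 1.493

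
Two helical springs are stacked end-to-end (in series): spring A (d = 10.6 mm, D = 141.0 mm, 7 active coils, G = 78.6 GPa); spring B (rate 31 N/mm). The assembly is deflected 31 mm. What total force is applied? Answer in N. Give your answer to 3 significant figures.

k_A = Gd⁴/(8D³N_a) = (78.6×10³)(10.6⁴)/(8·141.0³·7) = 6.3212 N/mm
Series: 1/k_eq = 1/6.3212 + 1/31 = 0.19046; k_eq = 5.2506 N/mm
F = k_eq·δ = 5.2506·31 = 162.77 N

163 N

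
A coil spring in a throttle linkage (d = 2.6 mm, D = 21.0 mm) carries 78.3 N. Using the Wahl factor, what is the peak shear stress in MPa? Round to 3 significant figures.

Spring index C = D/d = 21.0/2.6 = 8.0769
K_W = (4C−1)/(4C−4) + 0.615/C = 31.308/28.308 + 0.0761 = 1.1821
τ₀ = 8FD/(πd³) = 8·78.3·21.0/(π·2.6³) = 13154.4/55.217 = 238.23 MPa
τ_max = K·τ₀ = 1.1821 × 238.23 = 281.62 MPa

282 MPa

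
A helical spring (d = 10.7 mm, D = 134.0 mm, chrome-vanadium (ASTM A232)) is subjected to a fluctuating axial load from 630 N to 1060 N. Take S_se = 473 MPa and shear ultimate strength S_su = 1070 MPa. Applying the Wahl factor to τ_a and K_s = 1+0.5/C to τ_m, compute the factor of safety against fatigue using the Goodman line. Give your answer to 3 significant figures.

2.70

C = D/d = 134.0/10.7 = 12.5234; K_W = (4C−1)/(4C−4)+0.615/C = 1.1142; K_s = 1+0.5/C = 1.0399
F_a = (F_max−F_min)/2 = 215 N; F_m = (F_max+F_min)/2 = 845 N
τ_a = K_W·8F_aD/(πd³) = 1.1142 × 59.887 = 66.726 MPa
τ_m = K_s·8F_mD/(πd³) = 1.0399 × 235.37 = 244.77 MPa
Goodman: 1/n_f = τ_a/S_se + τ_m/S_su = 66.726/473 + 244.77/1070 = 0.14107 + 0.22875 = 0.36982
n_f = 1/0.36982 = 2.704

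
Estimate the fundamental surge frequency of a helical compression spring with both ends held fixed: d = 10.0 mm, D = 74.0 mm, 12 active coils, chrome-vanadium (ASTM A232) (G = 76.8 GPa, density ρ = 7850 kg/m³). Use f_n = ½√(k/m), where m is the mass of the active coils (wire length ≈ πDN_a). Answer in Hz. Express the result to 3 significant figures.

53.6 Hz

k = Gd⁴/(8D³N_a) = (76.8×10³)(10.0⁴)/(8·74.0³·12) = 19.742 N/mm = 19742 N/m
Wire length L = πDN_a = π·74.0·12 = 2789.7 mm
m = ρ·(πd²/4)·L = 7850 × 78.54×10⁻⁶ m² × 2.7897 m = 1.72 kg
f_n = ½√(k/m) = 0.5·√(19742/1.72) = 0.5·√(11478) = 53.568 Hz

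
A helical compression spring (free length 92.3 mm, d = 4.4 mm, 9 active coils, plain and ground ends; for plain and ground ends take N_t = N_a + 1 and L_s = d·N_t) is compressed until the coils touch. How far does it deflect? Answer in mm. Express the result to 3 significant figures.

N_t = 10; L_s = 4.4·10 = 44 mm
δ_solid = L₀ − L_s = 92.3 − 44 = 48.3 mm

48.3 mm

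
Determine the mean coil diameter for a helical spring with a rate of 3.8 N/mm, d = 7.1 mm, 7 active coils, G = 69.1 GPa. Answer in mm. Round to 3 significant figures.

93.8 mm

D = (Gd⁴/(8N_a·k))^(1/3) = (69.1×10³·7.1⁴/(8·7·3.8))^(1/3)
  = (825163)^(1/3) = 93.7951 mm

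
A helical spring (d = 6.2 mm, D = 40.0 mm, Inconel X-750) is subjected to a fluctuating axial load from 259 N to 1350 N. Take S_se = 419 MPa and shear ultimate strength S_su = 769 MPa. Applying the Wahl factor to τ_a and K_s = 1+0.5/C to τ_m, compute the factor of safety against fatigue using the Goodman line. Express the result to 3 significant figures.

C = D/d = 40.0/6.2 = 6.4516; K_W = (4C−1)/(4C−4)+0.615/C = 1.2329; K_s = 1+0.5/C = 1.0775
F_a = (F_max−F_min)/2 = 545.5 N; F_m = (F_max+F_min)/2 = 804.5 N
τ_a = K_W·8F_aD/(πd³) = 1.2329 × 233.14 = 287.44 MPa
τ_m = K_s·8F_mD/(πd³) = 1.0775 × 343.84 = 370.48 MPa
Goodman: 1/n_f = τ_a/S_se + τ_m/S_su = 287.44/419 + 370.48/769 = 0.68601 + 0.48177 = 1.1678
n_f = 1/1.1678 = 0.8563

0.856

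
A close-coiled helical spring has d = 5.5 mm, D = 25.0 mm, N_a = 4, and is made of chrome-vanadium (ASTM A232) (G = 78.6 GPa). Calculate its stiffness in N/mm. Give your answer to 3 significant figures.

144 N/mm

k = Gd⁴/(8D³N_a) = (78.6×10³ × 5.5⁴) / (8 × 25.0³ × 4)
  = 7.19239e+07 / 500000 = 143.85 N/mm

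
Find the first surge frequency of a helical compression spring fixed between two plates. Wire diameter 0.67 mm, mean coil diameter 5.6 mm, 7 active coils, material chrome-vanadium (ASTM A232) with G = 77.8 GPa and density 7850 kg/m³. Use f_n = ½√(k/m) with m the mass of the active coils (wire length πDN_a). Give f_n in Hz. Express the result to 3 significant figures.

k = Gd⁴/(8D³N_a) = (77.8×10³)(0.67⁴)/(8·5.6³·7) = 1.5941 N/mm = 1594.1 N/m
Wire length L = πDN_a = π·5.6·7 = 123.15 mm
m = ρ·(πd²/4)·L = 7850 × 0.35257×10⁻⁶ m² × 0.12315 m = 0.00034084 kg
f_n = ½√(k/m) = 0.5·√(1594.1/0.00034084) = 0.5·√(4.6772e+06) = 1081.3 Hz

1080 Hz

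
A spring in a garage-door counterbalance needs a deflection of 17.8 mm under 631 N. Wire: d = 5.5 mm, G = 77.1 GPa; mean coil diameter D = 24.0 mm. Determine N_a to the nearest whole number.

18

Required rate k = F/δ = 631/17.8 = 35.449 N/mm
N_a = Gd⁴/(8D³k) = (77.1×10³ × 5.5⁴)/(8 × 24.0³ × 35.449)
    = 7.05513e+07 / 3.92042e+06 = 18 → 18 coils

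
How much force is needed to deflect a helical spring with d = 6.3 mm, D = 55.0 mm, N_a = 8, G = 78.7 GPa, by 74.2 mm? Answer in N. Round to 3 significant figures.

864 N

k = Gd⁴/(8D³N_a) = (78.7×10³)(6.3⁴)/(8·55.0³·8) = 11.643 N/mm
F = k·δ = 11.643 × 74.2 = 863.92 N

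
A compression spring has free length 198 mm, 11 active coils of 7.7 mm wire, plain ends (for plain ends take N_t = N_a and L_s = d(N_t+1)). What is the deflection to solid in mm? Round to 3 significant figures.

N_t = 11; L_s = 7.7·12 = 92.4 mm
δ_solid = L₀ − L_s = 198 − 92.4 = 105.6 mm

106 mm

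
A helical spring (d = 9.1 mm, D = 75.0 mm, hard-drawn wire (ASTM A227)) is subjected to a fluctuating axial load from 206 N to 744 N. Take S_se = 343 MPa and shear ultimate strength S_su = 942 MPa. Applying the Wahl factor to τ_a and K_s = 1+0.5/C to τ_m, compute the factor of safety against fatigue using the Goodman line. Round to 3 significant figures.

2.70

C = D/d = 75.0/9.1 = 8.2418; K_W = (4C−1)/(4C−4)+0.615/C = 1.1782; K_s = 1+0.5/C = 1.0607
F_a = (F_max−F_min)/2 = 269 N; F_m = (F_max+F_min)/2 = 475 N
τ_a = K_W·8F_aD/(πd³) = 1.1782 × 68.176 = 80.324 MPa
τ_m = K_s·8F_mD/(πd³) = 1.0607 × 120.38 = 127.69 MPa
Goodman: 1/n_f = τ_a/S_se + τ_m/S_su = 80.324/343 + 127.69/942 = 0.23418 + 0.13555 = 0.36973
n_f = 1/0.36973 = 2.705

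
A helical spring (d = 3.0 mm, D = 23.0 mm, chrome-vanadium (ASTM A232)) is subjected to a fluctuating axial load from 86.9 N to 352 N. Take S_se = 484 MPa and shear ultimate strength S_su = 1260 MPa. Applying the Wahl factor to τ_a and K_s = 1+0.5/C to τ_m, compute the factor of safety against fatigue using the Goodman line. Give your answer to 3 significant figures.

0.900

C = D/d = 23.0/3.0 = 7.6667; K_W = (4C−1)/(4C−4)+0.615/C = 1.1927; K_s = 1+0.5/C = 1.0652
F_a = (F_max−F_min)/2 = 132.55 N; F_m = (F_max+F_min)/2 = 219.45 N
τ_a = K_W·8F_aD/(πd³) = 1.1927 × 287.53 = 342.94 MPa
τ_m = K_s·8F_mD/(πd³) = 1.0652 × 476.04 = 507.08 MPa
Goodman: 1/n_f = τ_a/S_se + τ_m/S_su = 342.94/484 + 507.08/1260 = 0.70856 + 0.40245 = 1.111
n_f = 1/1.111 = 0.9001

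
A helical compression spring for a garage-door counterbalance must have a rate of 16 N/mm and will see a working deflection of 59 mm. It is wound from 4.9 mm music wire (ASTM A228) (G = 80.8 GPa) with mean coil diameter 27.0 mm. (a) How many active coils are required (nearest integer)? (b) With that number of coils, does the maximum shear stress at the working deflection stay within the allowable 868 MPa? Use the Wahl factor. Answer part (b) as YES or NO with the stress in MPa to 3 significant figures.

(a) 18 coils; (b) YES, τ_max = 724 MPa

N_a = Gd⁴/(8D³k) = (80.8×10³)(4.9⁴)/(8·27.0³·16) = 18.49 → N_a = 18
Actual rate k = Gd⁴/(8D³·18) = 16.434 N/mm
Working load F = kδ = 16.434·59 = 969.6 N
C = 27.0/4.9 = 5.5102; K_W = (4C−1)/(4C−4)+0.615/C = 1.2779
τ_max = K_W·8FD/(πd³) = 1.2779·566.64 = 724.11 MPa
τ_max ≤ 868 MPa → acceptable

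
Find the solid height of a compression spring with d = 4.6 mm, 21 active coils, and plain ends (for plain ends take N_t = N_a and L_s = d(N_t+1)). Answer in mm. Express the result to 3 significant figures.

101 mm

plain ends: N_t = N_a = 21
L_s = d·(N_t+1) = 4.6 × 22 = 101.2 mm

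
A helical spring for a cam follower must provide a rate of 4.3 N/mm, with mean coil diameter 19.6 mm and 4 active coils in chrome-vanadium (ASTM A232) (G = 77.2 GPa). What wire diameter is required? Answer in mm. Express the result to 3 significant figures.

1.91 mm

d = (8D³N_a·k / G)^(1/4) = (8·19.6³·4·4.3 / (77.2×10³))^0.25
  = (13.421)^0.25 = 1.9140 mm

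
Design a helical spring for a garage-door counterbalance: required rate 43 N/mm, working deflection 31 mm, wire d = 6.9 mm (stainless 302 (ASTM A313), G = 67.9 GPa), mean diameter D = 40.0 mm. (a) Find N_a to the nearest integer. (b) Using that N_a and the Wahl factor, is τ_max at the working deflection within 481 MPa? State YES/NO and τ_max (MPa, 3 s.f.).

(a) 7 coils; (b) NO, τ_max = 521 MPa

N_a = Gd⁴/(8D³k) = (67.9×10³)(6.9⁴)/(8·40.0³·43) = 6.991 → N_a = 7
Actual rate k = Gd⁴/(8D³·7) = 42.944 N/mm
Working load F = kδ = 42.944·31 = 1331.3 N
C = 40.0/6.9 = 5.7971; K_W = (4C−1)/(4C−4)+0.615/C = 1.2624
τ_max = K_W·8FD/(πd³) = 1.2624·412.77 = 521.1 MPa
τ_max > 481 MPa → exceeds allowable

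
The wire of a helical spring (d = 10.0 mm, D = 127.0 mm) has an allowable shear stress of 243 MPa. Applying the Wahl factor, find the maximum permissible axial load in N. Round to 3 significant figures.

675 N

C = D/d = 127.0/10.0 = 12.7000
K_W = (4C−1)/(4C−4) + 0.615/C = 49.800/46.800 + 0.0484 = 1.1125
τ_max = K·8FD/(πd³) → F_max = τ_allow·πd³/(8DK)
F_max = 243·π·10.0³/(8·127.0·1.1125) = 7.6341e+05/1130.3 = 675.39 N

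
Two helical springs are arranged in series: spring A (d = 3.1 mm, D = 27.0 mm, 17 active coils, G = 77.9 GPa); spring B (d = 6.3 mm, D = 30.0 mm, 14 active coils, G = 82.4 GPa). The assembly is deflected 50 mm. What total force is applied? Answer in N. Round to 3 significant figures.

k_A = Gd⁴/(8D³N_a) = (77.9×10³)(3.1⁴)/(8·27.0³·17) = 2.6875 N/mm
k_B = Gd⁴/(8D³N_a) = (82.4×10³)(6.3⁴)/(8·30.0³·14) = 42.925 N/mm
Series: 1/k_eq = 1/2.6875 + 1/42.925 = 0.39538; k_eq = 2.5292 N/mm
F = k_eq·δ = 2.5292·50 = 126.46 N

126 N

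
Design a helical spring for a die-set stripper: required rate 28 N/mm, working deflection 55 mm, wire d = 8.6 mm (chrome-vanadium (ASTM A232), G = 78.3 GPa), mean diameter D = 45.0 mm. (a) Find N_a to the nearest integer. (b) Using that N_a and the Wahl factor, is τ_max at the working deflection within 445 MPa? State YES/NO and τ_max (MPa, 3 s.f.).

(a) 21 coils; (b) YES, τ_max = 359 MPa

N_a = Gd⁴/(8D³k) = (78.3×10³)(8.6⁴)/(8·45.0³·28) = 20.98 → N_a = 21
Actual rate k = Gd⁴/(8D³·21) = 27.977 N/mm
Working load F = kδ = 27.977·55 = 1538.8 N
C = 45.0/8.6 = 5.2326; K_W = (4C−1)/(4C−4)+0.615/C = 1.2947
τ_max = K_W·8FD/(πd³) = 1.2947·277.22 = 358.93 MPa
τ_max ≤ 445 MPa → acceptable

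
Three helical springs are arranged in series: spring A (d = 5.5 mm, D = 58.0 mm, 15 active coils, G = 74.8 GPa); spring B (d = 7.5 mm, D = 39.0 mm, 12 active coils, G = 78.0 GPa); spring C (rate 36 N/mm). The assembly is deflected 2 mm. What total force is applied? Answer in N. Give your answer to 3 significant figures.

k_A = Gd⁴/(8D³N_a) = (74.8×10³)(5.5⁴)/(8·58.0³·15) = 2.9234 N/mm
k_B = Gd⁴/(8D³N_a) = (78.0×10³)(7.5⁴)/(8·39.0³·12) = 43.339 N/mm
Series: 1/k_eq = 1/2.9234 + 1/43.339 + 1/36 = 0.39292; k_eq = 2.545 N/mm
F = k_eq·δ = 2.545·2 = 5.0901 N

5.09 N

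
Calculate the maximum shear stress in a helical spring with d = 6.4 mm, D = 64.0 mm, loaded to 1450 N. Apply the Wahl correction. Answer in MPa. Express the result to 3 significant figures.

Spring index C = D/d = 64.0/6.4 = 10.0000
K_W = (4C−1)/(4C−4) + 0.615/C = 39.000/36.000 + 0.0615 = 1.1448
τ₀ = 8FD/(πd³) = 8·1450·64.0/(π·6.4³) = 742400/823.55 = 901.46 MPa
τ_max = K·τ₀ = 1.1448 × 901.46 = 1032 MPa

1030 MPa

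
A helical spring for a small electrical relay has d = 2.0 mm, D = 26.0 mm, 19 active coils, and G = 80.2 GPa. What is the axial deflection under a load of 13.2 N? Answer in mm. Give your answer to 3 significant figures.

k = Gd⁴/(8D³N_a) = (80.2×10³)(2.0⁴)/(8·26.0³·19) = 0.48032 N/mm
δ = F/k = 13.2 / 0.48032 = 27.482 mm

27.5 mm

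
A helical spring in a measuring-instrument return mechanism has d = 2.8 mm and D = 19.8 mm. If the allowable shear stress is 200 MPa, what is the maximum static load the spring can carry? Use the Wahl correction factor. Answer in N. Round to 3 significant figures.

C = D/d = 19.8/2.8 = 7.0714
K_W = (4C−1)/(4C−4) + 0.615/C = 27.286/24.286 + 0.0870 = 1.2105
τ_max = K·8FD/(πd³) → F_max = τ_allow·πd³/(8DK)
F_max = 200·π·2.8³/(8·19.8·1.2105) = 13793/191.74 = 71.934 N

71.9 N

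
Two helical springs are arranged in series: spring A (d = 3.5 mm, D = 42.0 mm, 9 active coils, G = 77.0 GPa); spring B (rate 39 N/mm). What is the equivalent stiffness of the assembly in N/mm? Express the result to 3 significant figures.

k_A = Gd⁴/(8D³N_a) = (77.0×10³)(3.5⁴)/(8·42.0³·9) = 2.1661 N/mm
Series: 1/k_eq = 1/2.1661 + 1/39 = 0.4873; k_eq = 2.0521 N/mm

2.05 N/mm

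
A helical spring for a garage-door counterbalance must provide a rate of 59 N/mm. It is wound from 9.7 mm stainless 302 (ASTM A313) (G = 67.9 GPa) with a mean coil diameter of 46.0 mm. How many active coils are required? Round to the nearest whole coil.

N_a = Gd⁴/(8D³k) = (67.9×10³ × 9.7⁴)/(8 × 46.0³ × 59)
    = 6.01114e+08 / 4.59426e+07 = 13.08 → 13 coils

13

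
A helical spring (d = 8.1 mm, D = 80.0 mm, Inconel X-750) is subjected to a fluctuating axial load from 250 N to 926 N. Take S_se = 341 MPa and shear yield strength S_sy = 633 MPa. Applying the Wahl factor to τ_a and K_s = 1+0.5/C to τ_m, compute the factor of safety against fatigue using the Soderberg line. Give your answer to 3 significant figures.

C = D/d = 80.0/8.1 = 9.8765; K_W = (4C−1)/(4C−4)+0.615/C = 1.1468; K_s = 1+0.5/C = 1.0506
F_a = (F_max−F_min)/2 = 338 N; F_m = (F_max+F_min)/2 = 588 N
τ_a = K_W·8F_aD/(πd³) = 1.1468 × 129.57 = 148.58 MPa
τ_m = K_s·8F_mD/(πd³) = 1.0506 × 225.4 = 236.81 MPa
Soderberg: 1/n_f = τ_a/S_se + τ_m/S_sy = 148.58/341 + 236.81/633 = 0.43572 + 0.37411 = 0.80983
n_f = 1/0.80983 = 1.235

1.23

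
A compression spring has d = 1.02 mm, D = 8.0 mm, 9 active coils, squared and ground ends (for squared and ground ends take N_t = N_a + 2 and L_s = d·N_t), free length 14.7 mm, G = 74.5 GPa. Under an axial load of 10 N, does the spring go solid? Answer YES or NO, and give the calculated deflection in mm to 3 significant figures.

k = Gd⁴/(8D³N_a) = (74.5×10³)(1.02⁴)/(8·8.0³·9) = 2.1875 N/mm
N_t = 11; L_s = 1.02·11 = 11.22 mm; δ_solid = L₀ − L_s = 14.7 − 11.22 = 3.48 mm
δ = F/k = 10/2.1875 = 4.5714 mm
δ ≥ δ_solid → spring goes solid

YES, δ = 4.57 mm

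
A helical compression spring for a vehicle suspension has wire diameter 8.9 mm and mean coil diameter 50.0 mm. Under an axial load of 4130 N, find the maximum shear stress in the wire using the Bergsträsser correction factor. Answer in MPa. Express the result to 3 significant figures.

Spring index C = D/d = 50.0/8.9 = 5.6180
K_B = (4C+2)/(4C−3) = 24.472/19.472 = 1.2568
τ₀ = 8FD/(πd³) = 8·4130·50.0/(π·8.9³) = 1.652e+06/2214.7 = 745.92 MPa
τ_max = K·τ₀ = 1.2568 × 745.92 = 937.45 MPa

937 MPa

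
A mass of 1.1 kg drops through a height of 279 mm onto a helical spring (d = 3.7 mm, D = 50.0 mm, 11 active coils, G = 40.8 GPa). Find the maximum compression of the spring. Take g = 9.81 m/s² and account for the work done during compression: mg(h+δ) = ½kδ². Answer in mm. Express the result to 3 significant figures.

k = Gd⁴/(8D³N_a) = (40.8×10³)(3.7⁴)/(8·50.0³·11) = 0.69514 N/mm
W = mg = 1.1 × 9.81 = 10.791 N
½kδ² − Wδ − Wh = 0 → δ = (W + √(W² + 2kWh))/k
δ = (10.791 + √(116.45 + 4185.72))/0.69514 = (10.791 + 65.591)/0.69514 = 109.88 mm

110 mm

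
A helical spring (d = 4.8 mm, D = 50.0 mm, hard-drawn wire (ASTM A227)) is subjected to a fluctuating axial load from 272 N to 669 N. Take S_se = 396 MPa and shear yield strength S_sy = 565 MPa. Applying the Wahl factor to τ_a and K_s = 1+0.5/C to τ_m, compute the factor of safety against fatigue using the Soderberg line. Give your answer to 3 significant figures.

0.602

C = D/d = 50.0/4.8 = 10.4167; K_W = (4C−1)/(4C−4)+0.615/C = 1.1387; K_s = 1+0.5/C = 1.0480
F_a = (F_max−F_min)/2 = 198.5 N; F_m = (F_max+F_min)/2 = 470.5 N
τ_a = K_W·8F_aD/(πd³) = 1.1387 × 228.53 = 260.23 MPa
τ_m = K_s·8F_mD/(πd³) = 1.0480 × 541.68 = 567.68 MPa
Soderberg: 1/n_f = τ_a/S_se + τ_m/S_sy = 260.23/396 + 567.68/565 = 0.65714 + 1.00475 = 1.6619
n_f = 1/1.6619 = 0.6017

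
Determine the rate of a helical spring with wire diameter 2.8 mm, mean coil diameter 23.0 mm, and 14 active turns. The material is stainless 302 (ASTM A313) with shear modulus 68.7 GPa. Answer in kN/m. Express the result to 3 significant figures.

3.10 kN/m

k = Gd⁴/(8D³N_a) = (68.7×10³ × 2.8⁴) / (8 × 23.0³ × 14)
  = 4.22269e+06 / 1.3627e+06 = 3.0988 N/mm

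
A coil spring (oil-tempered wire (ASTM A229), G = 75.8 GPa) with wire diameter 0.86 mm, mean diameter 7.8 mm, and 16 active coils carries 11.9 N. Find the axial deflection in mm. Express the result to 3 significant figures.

17.4 mm

k = Gd⁴/(8D³N_a) = (75.8×10³)(0.86⁴)/(8·7.8³·16) = 0.6826 N/mm
δ = F/k = 11.9 / 0.6826 = 17.433 mm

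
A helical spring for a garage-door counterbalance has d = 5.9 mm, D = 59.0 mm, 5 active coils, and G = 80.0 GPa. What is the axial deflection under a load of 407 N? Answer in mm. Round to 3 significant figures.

34.5 mm

k = Gd⁴/(8D³N_a) = (80.0×10³)(5.9⁴)/(8·59.0³·5) = 11.8 N/mm
δ = F/k = 407 / 11.8 = 34.492 mm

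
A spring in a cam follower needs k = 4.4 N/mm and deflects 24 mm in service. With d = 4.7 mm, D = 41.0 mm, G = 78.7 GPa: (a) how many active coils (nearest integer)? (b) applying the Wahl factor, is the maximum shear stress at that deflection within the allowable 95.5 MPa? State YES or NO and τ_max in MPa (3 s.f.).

N_a = Gd⁴/(8D³k) = (78.7×10³)(4.7⁴)/(8·41.0³·4.4) = 15.83 → N_a = 16
Actual rate k = Gd⁴/(8D³·16) = 4.3532 N/mm
Working load F = kδ = 4.3532·24 = 104.48 N
C = 41.0/4.7 = 8.7234; K_W = (4C−1)/(4C−4)+0.615/C = 1.1676
τ_max = K_W·8FD/(πd³) = 1.1676·105.06 = 122.67 MPa
τ_max > 95.5 MPa → exceeds allowable

(a) 16 coils; (b) NO, τ_max = 123 MPa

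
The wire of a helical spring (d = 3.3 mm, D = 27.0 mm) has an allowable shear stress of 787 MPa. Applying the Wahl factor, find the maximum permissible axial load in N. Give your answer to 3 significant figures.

349 N

C = D/d = 27.0/3.3 = 8.1818
K_W = (4C−1)/(4C−4) + 0.615/C = 31.727/28.727 + 0.0752 = 1.1796
τ_max = K·8FD/(πd³) → F_max = τ_allow·πd³/(8DK)
F_max = 787·π·3.3³/(8·27.0·1.1796) = 88852/254.79 = 348.72 N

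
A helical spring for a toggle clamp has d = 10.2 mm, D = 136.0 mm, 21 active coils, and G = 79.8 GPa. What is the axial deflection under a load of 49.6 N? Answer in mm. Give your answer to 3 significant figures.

24.3 mm

k = Gd⁴/(8D³N_a) = (79.8×10³)(10.2⁴)/(8·136.0³·21) = 2.044 N/mm
δ = F/k = 49.6 / 2.044 = 24.266 mm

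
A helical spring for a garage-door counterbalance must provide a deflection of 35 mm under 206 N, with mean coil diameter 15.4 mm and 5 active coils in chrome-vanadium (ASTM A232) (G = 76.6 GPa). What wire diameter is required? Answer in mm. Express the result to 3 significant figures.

Required rate k = F/δ = 206/35 = 5.8857 N/mm
d = (8D³N_a·k / G)^(1/4) = (8·15.4³·5·5.8857 / (76.6×10³))^0.25
  = (11.225)^0.25 = 1.8304 mm

1.83 mm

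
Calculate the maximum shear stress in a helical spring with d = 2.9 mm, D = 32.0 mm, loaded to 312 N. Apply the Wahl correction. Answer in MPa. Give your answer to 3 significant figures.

1180 MPa

Spring index C = D/d = 32.0/2.9 = 11.0345
K_W = (4C−1)/(4C−4) + 0.615/C = 43.138/40.138 + 0.0557 = 1.1305
τ₀ = 8FD/(πd³) = 8·312·32.0/(π·2.9³) = 79872/76.62 = 1042.4 MPa
τ_max = K·τ₀ = 1.1305 × 1042.4 = 1178.5 MPa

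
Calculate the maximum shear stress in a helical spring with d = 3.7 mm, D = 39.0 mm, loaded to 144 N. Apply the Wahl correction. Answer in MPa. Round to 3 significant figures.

321 MPa

Spring index C = D/d = 39.0/3.7 = 10.5405
K_W = (4C−1)/(4C−4) + 0.615/C = 41.162/38.162 + 0.0583 = 1.1370
τ₀ = 8FD/(πd³) = 8·144·39.0/(π·3.7³) = 44928/159.13 = 282.33 MPa
τ_max = K·τ₀ = 1.1370 × 282.33 = 321 MPa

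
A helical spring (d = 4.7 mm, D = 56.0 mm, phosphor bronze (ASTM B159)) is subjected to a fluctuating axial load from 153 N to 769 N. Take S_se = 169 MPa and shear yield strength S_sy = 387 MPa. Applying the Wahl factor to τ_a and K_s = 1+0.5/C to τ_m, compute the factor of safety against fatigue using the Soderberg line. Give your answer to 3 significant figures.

0.222

C = D/d = 56.0/4.7 = 11.9149; K_W = (4C−1)/(4C−4)+0.615/C = 1.1203; K_s = 1+0.5/C = 1.0420
F_a = (F_max−F_min)/2 = 308 N; F_m = (F_max+F_min)/2 = 461 N
τ_a = K_W·8F_aD/(πd³) = 1.1203 × 423.04 = 473.95 MPa
τ_m = K_s·8F_mD/(πd³) = 1.0420 × 633.19 = 659.76 MPa
Soderberg: 1/n_f = τ_a/S_se + τ_m/S_sy = 473.95/169 + 659.76/387 = 2.80443 + 1.70482 = 4.5092
n_f = 1/4.5092 = 0.2218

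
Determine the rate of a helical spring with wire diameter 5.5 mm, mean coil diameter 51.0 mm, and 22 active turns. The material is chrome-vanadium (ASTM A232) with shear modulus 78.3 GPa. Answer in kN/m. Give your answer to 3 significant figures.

3.07 kN/m

k = Gd⁴/(8D³N_a) = (78.3×10³ × 5.5⁴) / (8 × 51.0³ × 22)
  = 7.16494e+07 / 2.33466e+07 = 3.0689 N/mm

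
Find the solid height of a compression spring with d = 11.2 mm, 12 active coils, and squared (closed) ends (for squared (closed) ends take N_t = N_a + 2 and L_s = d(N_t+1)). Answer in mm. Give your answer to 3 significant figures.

168 mm

squared (closed) ends: N_t = N_a + 2 = 12 + 2 = 14
L_s = d·(N_t+1) = 11.2 × 15 = 168 mm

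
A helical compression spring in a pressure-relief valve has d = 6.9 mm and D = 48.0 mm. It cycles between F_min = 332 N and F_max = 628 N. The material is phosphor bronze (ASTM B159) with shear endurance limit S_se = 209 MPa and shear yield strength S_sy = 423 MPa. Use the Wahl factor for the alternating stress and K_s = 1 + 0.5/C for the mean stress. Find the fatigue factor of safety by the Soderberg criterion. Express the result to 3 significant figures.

C = D/d = 48.0/6.9 = 6.9565; K_W = (4C−1)/(4C−4)+0.615/C = 1.2143; K_s = 1+0.5/C = 1.0719
F_a = (F_max−F_min)/2 = 148 N; F_m = (F_max+F_min)/2 = 480 N
τ_a = K_W·8F_aD/(πd³) = 1.2143 × 55.068 = 66.87 MPa
τ_m = K_s·8F_mD/(πd³) = 1.0719 × 178.6 = 191.43 MPa
Soderberg: 1/n_f = τ_a/S_se + τ_m/S_sy = 66.87/209 + 191.43/423 = 0.31995 + 0.45256 = 0.77251
n_f = 1/0.77251 = 1.294

1.29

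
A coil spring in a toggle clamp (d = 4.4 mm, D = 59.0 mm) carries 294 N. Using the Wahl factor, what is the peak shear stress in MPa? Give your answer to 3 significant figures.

574 MPa

Spring index C = D/d = 59.0/4.4 = 13.4091
K_W = (4C−1)/(4C−4) + 0.615/C = 52.636/49.636 + 0.0459 = 1.1063
τ₀ = 8FD/(πd³) = 8·294·59.0/(π·4.4³) = 138768/267.61 = 518.54 MPa
τ_max = K·τ₀ = 1.1063 × 518.54 = 573.66 MPa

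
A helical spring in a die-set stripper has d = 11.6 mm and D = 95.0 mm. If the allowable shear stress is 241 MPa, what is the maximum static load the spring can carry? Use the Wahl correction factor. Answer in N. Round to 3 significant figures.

1320 N

C = D/d = 95.0/11.6 = 8.1897
K_W = (4C−1)/(4C−4) + 0.615/C = 31.759/28.759 + 0.0751 = 1.1794
τ_max = K·8FD/(πd³) → F_max = τ_allow·πd³/(8DK)
F_max = 241·π·11.6³/(8·95.0·1.1794) = 1.1818e+06/896.35 = 1318.4 N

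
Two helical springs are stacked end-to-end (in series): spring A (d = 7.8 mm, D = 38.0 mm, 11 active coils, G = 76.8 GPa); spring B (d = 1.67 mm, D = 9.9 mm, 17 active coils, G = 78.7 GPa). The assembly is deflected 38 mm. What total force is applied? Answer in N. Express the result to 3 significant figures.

163 N

k_A = Gd⁴/(8D³N_a) = (76.8×10³)(7.8⁴)/(8·38.0³·11) = 58.872 N/mm
k_B = Gd⁴/(8D³N_a) = (78.7×10³)(1.67⁴)/(8·9.9³·17) = 4.6387 N/mm
Series: 1/k_eq = 1/58.872 + 1/4.6387 = 0.23256; k_eq = 4.2999 N/mm
F = k_eq·δ = 4.2999·38 = 163.4 N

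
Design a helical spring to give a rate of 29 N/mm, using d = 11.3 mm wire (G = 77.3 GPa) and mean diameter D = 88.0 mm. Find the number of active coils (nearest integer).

8

N_a = Gd⁴/(8D³k) = (77.3×10³ × 11.3⁴)/(8 × 88.0³ × 29)
    = 1.26036e+09 / 1.58102e+08 = 7.972 → 8 coils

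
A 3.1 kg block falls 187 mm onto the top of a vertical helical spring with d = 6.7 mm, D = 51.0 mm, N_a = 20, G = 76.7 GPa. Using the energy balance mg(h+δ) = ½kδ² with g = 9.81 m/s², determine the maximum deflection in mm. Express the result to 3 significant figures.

k = Gd⁴/(8D³N_a) = (76.7×10³)(6.7⁴)/(8·51.0³·20) = 7.2822 N/mm
W = mg = 3.1 × 9.81 = 30.411 N
½kδ² − Wδ − Wh = 0 → δ = (W + √(W² + 2kWh))/k
δ = (30.411 + √(924.83 + 82825.9))/7.2822 = (30.411 + 289.4)/7.2822 = 43.916 mm

43.9 mm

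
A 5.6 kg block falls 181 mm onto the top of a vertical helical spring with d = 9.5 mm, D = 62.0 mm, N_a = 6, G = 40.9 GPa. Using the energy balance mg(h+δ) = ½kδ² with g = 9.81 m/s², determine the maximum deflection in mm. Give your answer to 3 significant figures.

28.1 mm

k = Gd⁴/(8D³N_a) = (40.9×10³)(9.5⁴)/(8·62.0³·6) = 29.121 N/mm
W = mg = 5.6 × 9.81 = 54.936 N
½kδ² − Wδ − Wh = 0 → δ = (W + √(W² + 2kWh))/k
δ = (54.936 + √(3018 + 579118))/29.121 = (54.936 + 762.98)/29.121 = 28.087 mm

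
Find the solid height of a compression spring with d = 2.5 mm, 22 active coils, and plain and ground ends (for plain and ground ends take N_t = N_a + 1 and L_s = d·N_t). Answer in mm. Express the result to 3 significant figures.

57.5 mm

plain and ground ends: N_t = N_a + 1 = 22 + 1 = 23
L_s = d·N_t = 2.5 × 23 = 57.5 mm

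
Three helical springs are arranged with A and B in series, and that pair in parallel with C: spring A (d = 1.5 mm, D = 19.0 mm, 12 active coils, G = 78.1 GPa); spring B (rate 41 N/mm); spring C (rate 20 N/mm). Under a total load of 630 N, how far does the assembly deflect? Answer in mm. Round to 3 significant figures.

k_A = Gd⁴/(8D³N_a) = (78.1×10³)(1.5⁴)/(8·19.0³·12) = 0.60046 N/mm
Springs A,B series: k_AB = 1/(1/0.60046+1/41) = 0.59179 N/mm; parallel with C: k_eq = 0.59179+20 = 20.592 N/mm
δ = F/k_eq = 630/20.592 = 30.595 mm

30.6 mm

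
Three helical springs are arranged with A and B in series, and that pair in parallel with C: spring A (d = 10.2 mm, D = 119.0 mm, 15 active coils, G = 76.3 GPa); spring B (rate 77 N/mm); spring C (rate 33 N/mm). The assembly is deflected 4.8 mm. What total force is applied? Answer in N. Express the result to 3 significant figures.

k_A = Gd⁴/(8D³N_a) = (76.3×10³)(10.2⁴)/(8·119.0³·15) = 4.0842 N/mm
Springs A,B series: k_AB = 1/(1/4.0842+1/77) = 3.8784 N/mm; parallel with C: k_eq = 3.8784+33 = 36.878 N/mm
F = k_eq·δ = 36.878·4.8 = 177.02 N

177 N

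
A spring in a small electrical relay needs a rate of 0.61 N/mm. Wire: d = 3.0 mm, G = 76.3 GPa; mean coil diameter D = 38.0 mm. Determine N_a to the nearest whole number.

N_a = Gd⁴/(8D³k) = (76.3×10³ × 3.0⁴)/(8 × 38.0³ × 0.61)
    = 6.1803e+06 / 267775 = 23.08 → 23 coils

23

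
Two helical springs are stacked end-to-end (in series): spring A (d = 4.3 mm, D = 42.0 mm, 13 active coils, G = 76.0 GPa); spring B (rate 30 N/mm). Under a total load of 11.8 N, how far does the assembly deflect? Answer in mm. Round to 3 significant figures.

k_A = Gd⁴/(8D³N_a) = (76.0×10³)(4.3⁴)/(8·42.0³·13) = 3.3721 N/mm
Series: 1/k_eq = 1/3.3721 + 1/30 = 0.32988; k_eq = 3.0314 N/mm
δ = F/k_eq = 11.8/3.0314 = 3.8926 mm

3.89 mm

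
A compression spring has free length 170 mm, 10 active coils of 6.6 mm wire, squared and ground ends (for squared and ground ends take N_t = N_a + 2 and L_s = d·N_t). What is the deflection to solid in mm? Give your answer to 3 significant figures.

90.8 mm

N_t = 12; L_s = 6.6·12 = 79.2 mm
δ_solid = L₀ − L_s = 170 − 79.2 = 90.8 mm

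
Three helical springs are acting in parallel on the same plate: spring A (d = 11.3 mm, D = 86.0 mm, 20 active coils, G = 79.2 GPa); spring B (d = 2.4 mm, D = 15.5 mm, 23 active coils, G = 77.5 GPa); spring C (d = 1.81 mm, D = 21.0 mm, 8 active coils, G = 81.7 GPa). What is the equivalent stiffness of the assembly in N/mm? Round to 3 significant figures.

17.9 N/mm

k_A = Gd⁴/(8D³N_a) = (79.2×10³)(11.3⁴)/(8·86.0³·20) = 12.689 N/mm
k_B = Gd⁴/(8D³N_a) = (77.5×10³)(2.4⁴)/(8·15.5³·23) = 3.7526 N/mm
k_C = Gd⁴/(8D³N_a) = (81.7×10³)(1.81⁴)/(8·21.0³·8) = 1.4794 N/mm
Parallel: k_eq = 12.689 + 3.7526 + 1.4794 = 17.921 N/mm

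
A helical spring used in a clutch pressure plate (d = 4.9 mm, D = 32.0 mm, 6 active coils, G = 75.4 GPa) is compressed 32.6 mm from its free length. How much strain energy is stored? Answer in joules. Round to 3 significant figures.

k = Gd⁴/(8D³N_a) = (75.4×10³)(4.9⁴)/(8·32.0³·6) = 27.635 N/mm
U = ½kδ² = 0.5 × 27.635 × 32.6² = 14685 N·mm = 14.685 J

14.7 J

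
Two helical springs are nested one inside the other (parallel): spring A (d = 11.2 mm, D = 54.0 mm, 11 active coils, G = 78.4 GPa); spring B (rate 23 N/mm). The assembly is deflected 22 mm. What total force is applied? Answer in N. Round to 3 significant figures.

k_A = Gd⁴/(8D³N_a) = (78.4×10³)(11.2⁴)/(8·54.0³·11) = 89.028 N/mm
Parallel: k_eq = 89.028 + 23 = 112.03 N/mm
F = k_eq·δ = 112.03·22 = 2464.6 N

2460 N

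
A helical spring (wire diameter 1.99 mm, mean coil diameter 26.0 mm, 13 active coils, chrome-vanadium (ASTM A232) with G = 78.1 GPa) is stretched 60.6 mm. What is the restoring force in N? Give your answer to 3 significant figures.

k = Gd⁴/(8D³N_a) = (78.1×10³)(1.99⁴)/(8·26.0³·13) = 0.67005 N/mm
F = k·δ = 0.67005 × 60.6 = 40.605 N

40.6 N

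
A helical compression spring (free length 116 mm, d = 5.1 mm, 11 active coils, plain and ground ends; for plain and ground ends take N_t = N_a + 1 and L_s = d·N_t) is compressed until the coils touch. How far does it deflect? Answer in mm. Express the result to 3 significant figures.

54.8 mm

N_t = 12; L_s = 5.1·12 = 61.2 mm
δ_solid = L₀ − L_s = 116 − 61.2 = 54.8 mm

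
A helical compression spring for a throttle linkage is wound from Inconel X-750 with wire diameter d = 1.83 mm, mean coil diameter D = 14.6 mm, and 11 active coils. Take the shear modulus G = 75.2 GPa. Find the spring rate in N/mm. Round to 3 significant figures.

k = Gd⁴/(8D³N_a) = (75.2×10³ × 1.83⁴) / (8 × 14.6³ × 11)
  = 843378 / 273868 = 3.0795 N/mm

3.08 N/mm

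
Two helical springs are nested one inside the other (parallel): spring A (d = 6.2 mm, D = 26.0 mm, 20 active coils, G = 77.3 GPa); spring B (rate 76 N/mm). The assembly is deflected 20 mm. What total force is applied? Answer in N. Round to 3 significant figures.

k_A = Gd⁴/(8D³N_a) = (77.3×10³)(6.2⁴)/(8·26.0³·20) = 40.617 N/mm
Parallel: k_eq = 40.617 + 76 = 116.62 N/mm
F = k_eq·δ = 116.62·20 = 2332.3 N

2330 N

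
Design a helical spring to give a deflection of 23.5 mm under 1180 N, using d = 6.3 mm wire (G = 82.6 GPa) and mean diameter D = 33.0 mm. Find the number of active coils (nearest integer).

Required rate k = F/δ = 1180/23.5 = 50.213 N/mm
N_a = Gd⁴/(8D³k) = (82.6×10³ × 6.3⁴)/(8 × 33.0³ × 50.213)
    = 1.30119e+08 / 1.4436e+07 = 9.014 → 9 coils

9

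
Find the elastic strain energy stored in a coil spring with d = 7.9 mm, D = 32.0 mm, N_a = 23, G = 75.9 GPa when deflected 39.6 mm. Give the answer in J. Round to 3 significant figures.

38.4 J

k = Gd⁴/(8D³N_a) = (75.9×10³)(7.9⁴)/(8·32.0³·23) = 49.032 N/mm
U = ½kδ² = 0.5 × 49.032 × 39.6² = 38445 N·mm = 38.445 J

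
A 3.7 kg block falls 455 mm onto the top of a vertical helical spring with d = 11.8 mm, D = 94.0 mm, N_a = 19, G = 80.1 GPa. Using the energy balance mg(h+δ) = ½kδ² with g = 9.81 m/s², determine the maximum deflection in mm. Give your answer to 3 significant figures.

54.9 mm

k = Gd⁴/(8D³N_a) = (80.1×10³)(11.8⁴)/(8·94.0³·19) = 12.301 N/mm
W = mg = 3.7 × 9.81 = 36.297 N
½kδ² − Wδ − Wh = 0 → δ = (W + √(W² + 2kWh))/k
δ = (36.297 + √(1317.5 + 406299))/12.301 = (36.297 + 638.45)/12.301 = 54.854 mm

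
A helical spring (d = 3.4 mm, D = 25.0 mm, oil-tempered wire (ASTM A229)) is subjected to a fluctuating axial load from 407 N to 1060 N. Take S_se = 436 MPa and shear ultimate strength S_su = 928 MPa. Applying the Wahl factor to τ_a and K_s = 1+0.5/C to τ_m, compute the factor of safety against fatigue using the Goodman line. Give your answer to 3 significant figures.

C = D/d = 25.0/3.4 = 7.3529; K_W = (4C−1)/(4C−4)+0.615/C = 1.2017; K_s = 1+0.5/C = 1.0680
F_a = (F_max−F_min)/2 = 326.5 N; F_m = (F_max+F_min)/2 = 733.5 N
τ_a = K_W·8F_aD/(πd³) = 1.2017 × 528.84 = 635.51 MPa
τ_m = K_s·8F_mD/(πd³) = 1.0680 × 1188.1 = 1268.9 MPa
Goodman: 1/n_f = τ_a/S_se + τ_m/S_su = 635.51/436 + 1268.9/928 = 1.45759 + 1.36731 = 2.8249
n_f = 1/2.8249 = 0.354

0.354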